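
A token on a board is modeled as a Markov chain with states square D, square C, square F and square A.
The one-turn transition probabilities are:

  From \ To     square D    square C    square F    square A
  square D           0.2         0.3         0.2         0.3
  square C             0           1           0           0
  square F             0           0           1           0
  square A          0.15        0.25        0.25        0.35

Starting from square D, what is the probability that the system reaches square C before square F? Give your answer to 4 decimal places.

0.5684

Let h(s) be the probability of absorption at square C starting from transient state s. Then h(square C) = 1 and h(square F) = 0. By first-step analysis:
h(square D) = 0.2·h(square D) + 0.3·1 + 0.2·0 + 0.3·h(square A)
h(square A) = 0.15·h(square D) + 0.25·1 + 0.25·0 + 0.35·h(square A)
Solving: h(square D) = 0.5684, h(square A) = 0.5158.
Starting from square D, the probability is 0.5684.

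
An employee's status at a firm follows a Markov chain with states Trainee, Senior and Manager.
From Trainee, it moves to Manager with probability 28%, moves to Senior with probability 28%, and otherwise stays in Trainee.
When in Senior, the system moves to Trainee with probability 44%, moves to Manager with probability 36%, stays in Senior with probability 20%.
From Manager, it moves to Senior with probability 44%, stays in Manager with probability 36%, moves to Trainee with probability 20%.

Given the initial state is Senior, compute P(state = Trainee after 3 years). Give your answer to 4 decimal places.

0.3620

Propagate the distribution vector 3 years from Senior.
After 0 years: (0.0000, 1.0000, 0.0000)
After 1 year: (0.4400, 0.2000, 0.3600)
After 2 years: (0.3536, 0.3216, 0.3248)
After 3 years: (0.3620, 0.3062, 0.3317)
P(in Trainee after 3 years) = 0.3620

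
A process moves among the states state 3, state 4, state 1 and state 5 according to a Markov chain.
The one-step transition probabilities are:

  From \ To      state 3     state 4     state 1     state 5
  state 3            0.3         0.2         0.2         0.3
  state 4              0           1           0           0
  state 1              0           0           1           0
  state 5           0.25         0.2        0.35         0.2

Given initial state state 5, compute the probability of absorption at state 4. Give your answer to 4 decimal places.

0.3918

Let h(s) be the probability of absorption at state 4 starting from transient state s. Then h(state 4) = 1 and h(state 1) = 0. By first-step analysis:
h(state 3) = 0.3·h(state 3) + 0.2·1 + 0.2·0 + 0.3·h(state 5)
h(state 5) = 0.25·h(state 3) + 0.2·1 + 0.35·0 + 0.2·h(state 5)
Solving: h(state 3) = 0.4536, h(state 5) = 0.3918.
Starting from state 5, the probability is 0.3918.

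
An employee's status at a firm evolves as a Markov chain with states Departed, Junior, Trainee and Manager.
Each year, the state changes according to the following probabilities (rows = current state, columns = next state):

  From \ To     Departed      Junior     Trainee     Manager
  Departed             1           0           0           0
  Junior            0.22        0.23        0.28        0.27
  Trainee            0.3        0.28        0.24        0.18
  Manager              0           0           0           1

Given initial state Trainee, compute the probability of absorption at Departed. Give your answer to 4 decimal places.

0.5773

Let h(s) be the probability of absorption at Departed starting from transient state s. Then h(Departed) = 1 and h(Manager) = 0. By first-step analysis:
h(Junior) = 0.22·1 + 0.23·h(Junior) + 0.28·h(Trainee) + 0.27·0
h(Trainee) = 0.3·1 + 0.28·h(Junior) + 0.24·h(Trainee) + 0.18·0
Solving: h(Junior) = 0.4957, h(Trainee) = 0.5773.
Starting from Trainee, the probability is 0.5773.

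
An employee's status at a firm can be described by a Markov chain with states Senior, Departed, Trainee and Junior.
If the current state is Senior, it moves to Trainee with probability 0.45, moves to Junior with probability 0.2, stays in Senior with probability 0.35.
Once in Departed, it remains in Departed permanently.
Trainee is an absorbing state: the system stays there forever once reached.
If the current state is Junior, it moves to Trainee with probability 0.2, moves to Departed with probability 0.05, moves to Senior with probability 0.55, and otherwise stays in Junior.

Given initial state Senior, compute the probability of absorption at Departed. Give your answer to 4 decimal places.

0.0244

Let h(s) be the probability of absorption at Departed starting from transient state s. Then h(Departed) = 1 and h(Trainee) = 0. By first-step analysis:
h(Senior) = 0.35·h(Senior) + 0.45·0 + 0.2·h(Junior)
h(Junior) = 0.55·h(Senior) + 0.05·1 + 0.2·0 + 0.2·h(Junior)
Solving: h(Senior) = 0.0244, h(Junior) = 0.0793.
Starting from Senior, the probability is 0.0244.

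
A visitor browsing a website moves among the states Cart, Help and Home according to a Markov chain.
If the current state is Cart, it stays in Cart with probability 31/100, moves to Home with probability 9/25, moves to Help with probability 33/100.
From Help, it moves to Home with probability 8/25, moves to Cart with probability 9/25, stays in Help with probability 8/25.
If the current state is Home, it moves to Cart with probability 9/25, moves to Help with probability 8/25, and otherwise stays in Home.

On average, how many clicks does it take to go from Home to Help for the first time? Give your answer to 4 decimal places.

Let t(s) be the expected number of clicks to first reach Help from state s, with t(Help) = 0. Conditioning on the first click:
t(Cart) = 1 + 0.31·t(Cart) + 0.36·t(Home)
t(Home) = 1 + 0.36·t(Cart) + 0.32·t(Home)
Solving: t(Cart) = 3.0624, t(Home) = 3.0919.
Expected clicks from Home to Help: 3.0919.

3.0919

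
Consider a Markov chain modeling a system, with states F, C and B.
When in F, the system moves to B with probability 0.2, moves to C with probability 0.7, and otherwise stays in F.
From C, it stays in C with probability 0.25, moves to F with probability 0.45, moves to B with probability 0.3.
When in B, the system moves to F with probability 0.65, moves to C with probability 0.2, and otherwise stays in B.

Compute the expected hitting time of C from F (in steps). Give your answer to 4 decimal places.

Let t(s) be the expected number of steps to first reach C from state s, with t(C) = 0. Conditioning on the first step:
t(F) = 1 + 0.1·t(F) + 0.2·t(B)
t(B) = 1 + 0.65·t(F) + 0.15·t(B)
Solving: t(F) = 1.6535, t(B) = 2.4409.
Expected steps from F to C: 1.6535.

1.6535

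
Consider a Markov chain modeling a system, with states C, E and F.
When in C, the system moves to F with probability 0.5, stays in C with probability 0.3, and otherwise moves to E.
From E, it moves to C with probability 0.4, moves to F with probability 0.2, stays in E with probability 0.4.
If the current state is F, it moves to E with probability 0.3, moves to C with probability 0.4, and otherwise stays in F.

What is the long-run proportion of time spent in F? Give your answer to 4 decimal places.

0.3434

Let the stationary distribution be π with π = πP and π_1 + π_2 + π_3 = 1.
π_1 = 0.3·π_1 + 0.4·π_2 + 0.4·π_3
π_2 = 0.2·π_1 + 0.4·π_2 + 0.3·π_3
Solving with the normalization constraint gives π = (0.3636, 0.2929, 0.3434).
So the stationary probability of F is 0.3434.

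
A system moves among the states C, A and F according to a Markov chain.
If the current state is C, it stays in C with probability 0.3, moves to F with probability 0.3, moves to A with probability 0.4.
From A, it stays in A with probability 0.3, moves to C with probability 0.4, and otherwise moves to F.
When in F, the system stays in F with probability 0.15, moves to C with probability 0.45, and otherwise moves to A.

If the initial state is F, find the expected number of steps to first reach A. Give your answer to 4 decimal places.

Let t(s) be the expected number of steps to first reach A from state s, with t(A) = 0. Conditioning on the first step:
t(C) = 1 + 0.3·t(C) + 0.3·t(F)
t(F) = 1 + 0.45·t(C) + 0.15·t(F)
Solving: t(C) = 2.5000, t(F) = 2.5000.
Expected steps from F to A: 2.5000.

2.5000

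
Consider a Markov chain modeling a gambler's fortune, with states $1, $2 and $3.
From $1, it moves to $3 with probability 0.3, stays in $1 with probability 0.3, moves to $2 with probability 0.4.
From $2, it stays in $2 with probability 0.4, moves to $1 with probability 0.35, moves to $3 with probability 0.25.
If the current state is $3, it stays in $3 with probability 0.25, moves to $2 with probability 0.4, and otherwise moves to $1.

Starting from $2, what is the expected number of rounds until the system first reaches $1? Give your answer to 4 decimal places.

2.8571

Let t(s) be the expected number of rounds to first reach $1 from state s, with t($1) = 0. Conditioning on the first round:
t($2) = 1 + 0.4·t($2) + 0.25·t($3)
t($3) = 1 + 0.4·t($2) + 0.25·t($3)
Solving: t($2) = 2.8571, t($3) = 2.8571.
Expected rounds from $2 to $1: 2.8571.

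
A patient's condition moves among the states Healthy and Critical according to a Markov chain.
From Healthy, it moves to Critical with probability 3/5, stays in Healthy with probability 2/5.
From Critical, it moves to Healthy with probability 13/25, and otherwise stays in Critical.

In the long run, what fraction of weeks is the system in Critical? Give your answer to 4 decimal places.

0.5357

Let the stationary distribution be π with π = πP and π_1 + π_2 = 1.
π_1 = 0.4·π_1 + 0.52·π_2
Solving with the normalization constraint gives π = (0.4643, 0.5357).
So the stationary probability of Critical is 0.5357.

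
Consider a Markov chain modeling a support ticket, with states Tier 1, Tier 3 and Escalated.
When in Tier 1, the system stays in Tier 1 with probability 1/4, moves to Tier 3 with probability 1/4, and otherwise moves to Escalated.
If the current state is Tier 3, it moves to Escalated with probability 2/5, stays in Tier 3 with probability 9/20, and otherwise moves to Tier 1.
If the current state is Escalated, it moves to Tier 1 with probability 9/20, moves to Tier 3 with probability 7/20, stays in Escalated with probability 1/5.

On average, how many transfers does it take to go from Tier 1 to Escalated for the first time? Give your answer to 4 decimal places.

Let t(s) be the expected number of transfers to first reach Escalated from state s, with t(Escalated) = 0. Conditioning on the first transfer:
t(Tier 1) = 1 + 0.25·t(Tier 1) + 0.25·t(Tier 3)
t(Tier 3) = 1 + 0.15·t(Tier 1) + 0.45·t(Tier 3)
Solving: t(Tier 1) = 2.1333, t(Tier 3) = 2.4000.
Expected transfers from Tier 1 to Escalated: 2.1333.

2.1333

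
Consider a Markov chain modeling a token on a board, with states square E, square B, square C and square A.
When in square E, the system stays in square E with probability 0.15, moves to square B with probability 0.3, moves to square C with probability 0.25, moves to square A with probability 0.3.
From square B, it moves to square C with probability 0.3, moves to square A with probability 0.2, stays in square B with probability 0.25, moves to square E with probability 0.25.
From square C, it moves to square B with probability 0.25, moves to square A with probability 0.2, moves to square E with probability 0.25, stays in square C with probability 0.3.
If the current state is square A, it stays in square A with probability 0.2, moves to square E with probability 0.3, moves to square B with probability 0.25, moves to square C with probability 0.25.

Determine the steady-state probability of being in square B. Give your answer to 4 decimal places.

Let the stationary distribution be π with π = πP and π_1 + π_2 + π_3 + π_4 = 1.
π_1 = 0.15·π_1 + 0.25·π_2 + 0.25·π_3 + 0.3·π_4
π_2 = 0.3·π_1 + 0.25·π_2 + 0.25·π_3 + 0.25·π_4
π_3 = 0.25·π_1 + 0.3·π_2 + 0.3·π_3 + 0.25·π_4
Solving with the normalization constraint gives π = (0.2374, 0.2619, 0.2769, 0.2237).
So the stationary probability of square B is 0.2619.

0.2619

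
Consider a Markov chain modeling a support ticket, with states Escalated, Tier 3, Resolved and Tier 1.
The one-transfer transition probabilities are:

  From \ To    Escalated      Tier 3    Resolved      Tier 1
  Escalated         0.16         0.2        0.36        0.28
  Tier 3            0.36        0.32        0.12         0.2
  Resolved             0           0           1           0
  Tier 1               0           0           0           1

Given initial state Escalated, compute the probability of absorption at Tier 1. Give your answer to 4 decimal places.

Let h(s) be the probability of absorption at Tier 1 starting from transient state s. Then h(Tier 1) = 1 and h(Resolved) = 0. By first-step analysis:
h(Escalated) = 0.16·h(Escalated) + 0.2·h(Tier 3) + 0.36·0 + 0.28·1
h(Tier 3) = 0.36·h(Escalated) + 0.32·h(Tier 3) + 0.12·0 + 0.2·1
Solving: h(Escalated) = 0.4615, h(Tier 3) = 0.5385.
Starting from Escalated, the probability is 0.4615.

0.4615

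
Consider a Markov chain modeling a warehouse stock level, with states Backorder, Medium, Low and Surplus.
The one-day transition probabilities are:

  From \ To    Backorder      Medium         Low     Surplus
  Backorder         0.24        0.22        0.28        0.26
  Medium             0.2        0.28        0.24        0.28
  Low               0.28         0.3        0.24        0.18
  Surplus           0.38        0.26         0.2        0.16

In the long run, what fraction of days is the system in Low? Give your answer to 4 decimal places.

0.2419

Let the stationary distribution be π with π = πP and π_1 + π_2 + π_3 + π_4 = 1.
π_1 = 0.24·π_1 + 0.2·π_2 + 0.28·π_3 + 0.38·π_4
π_2 = 0.22·π_1 + 0.28·π_2 + 0.3·π_3 + 0.26·π_4
π_3 = 0.28·π_1 + 0.24·π_2 + 0.24·π_3 + 0.2·π_4
Solving with the normalization constraint gives π = (0.2704, 0.2641, 0.2419, 0.2236).
So the stationary probability of Low is 0.2419.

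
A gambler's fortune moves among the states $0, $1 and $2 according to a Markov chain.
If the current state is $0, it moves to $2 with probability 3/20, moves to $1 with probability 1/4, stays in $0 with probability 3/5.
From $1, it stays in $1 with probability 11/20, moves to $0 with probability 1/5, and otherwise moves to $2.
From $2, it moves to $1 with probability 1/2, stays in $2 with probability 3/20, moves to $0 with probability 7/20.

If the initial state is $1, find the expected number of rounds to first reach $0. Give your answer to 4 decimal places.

Let t(s) be the expected number of rounds to first reach $0 from state s, with t($0) = 0. Conditioning on the first round:
t($1) = 1 + 0.55·t($1) + 0.25·t($2)
t($2) = 1 + 0.5·t($1) + 0.15·t($2)
Solving: t($1) = 4.2718, t($2) = 3.6893.
Expected rounds from $1 to $0: 4.2718.

4.2718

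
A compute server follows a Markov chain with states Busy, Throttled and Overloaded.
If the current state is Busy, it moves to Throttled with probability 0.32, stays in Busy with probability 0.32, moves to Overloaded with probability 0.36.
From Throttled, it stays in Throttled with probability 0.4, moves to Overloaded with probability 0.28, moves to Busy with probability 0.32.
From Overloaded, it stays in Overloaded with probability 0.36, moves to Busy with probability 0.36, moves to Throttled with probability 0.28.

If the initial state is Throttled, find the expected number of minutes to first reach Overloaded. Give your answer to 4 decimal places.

3.2723

Let t(s) be the expected number of minutes to first reach Overloaded from state s, with t(Overloaded) = 0. Conditioning on the first minute:
t(Busy) = 1 + 0.32·t(Busy) + 0.32·t(Throttled)
t(Throttled) = 1 + 0.32·t(Busy) + 0.4·t(Throttled)
Solving: t(Busy) = 3.0105, t(Throttled) = 3.2723.
Expected minutes from Throttled to Overloaded: 3.2723.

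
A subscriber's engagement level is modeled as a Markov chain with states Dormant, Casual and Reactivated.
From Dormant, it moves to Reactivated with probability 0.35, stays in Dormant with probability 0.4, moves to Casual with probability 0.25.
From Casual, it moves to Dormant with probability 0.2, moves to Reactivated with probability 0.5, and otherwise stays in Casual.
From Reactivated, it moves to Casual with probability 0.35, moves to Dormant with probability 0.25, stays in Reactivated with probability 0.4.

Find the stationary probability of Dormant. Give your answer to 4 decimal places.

0.2761

Let the stationary distribution be π with π = πP and π_1 + π_2 + π_3 = 1.
π_1 = 0.4·π_1 + 0.2·π_2 + 0.25·π_3
π_2 = 0.25·π_1 + 0.3·π_2 + 0.35·π_3
Solving with the normalization constraint gives π = (0.2761, 0.3070, 0.4169).
So the stationary probability of Dormant is 0.2761.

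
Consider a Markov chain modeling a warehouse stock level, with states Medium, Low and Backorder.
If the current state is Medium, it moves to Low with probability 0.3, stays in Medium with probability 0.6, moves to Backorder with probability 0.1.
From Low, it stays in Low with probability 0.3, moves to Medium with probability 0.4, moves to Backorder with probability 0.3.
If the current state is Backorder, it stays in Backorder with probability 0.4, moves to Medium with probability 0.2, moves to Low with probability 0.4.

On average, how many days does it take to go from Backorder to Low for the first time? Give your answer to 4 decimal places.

Let t(s) be the expected number of days to first reach Low from state s, with t(Low) = 0. Conditioning on the first day:
t(Medium) = 1 + 0.6·t(Medium) + 0.1·t(Backorder)
t(Backorder) = 1 + 0.2·t(Medium) + 0.4·t(Backorder)
Solving: t(Medium) = 3.1818, t(Backorder) = 2.7273.
Expected days from Backorder to Low: 2.7273.

2.7273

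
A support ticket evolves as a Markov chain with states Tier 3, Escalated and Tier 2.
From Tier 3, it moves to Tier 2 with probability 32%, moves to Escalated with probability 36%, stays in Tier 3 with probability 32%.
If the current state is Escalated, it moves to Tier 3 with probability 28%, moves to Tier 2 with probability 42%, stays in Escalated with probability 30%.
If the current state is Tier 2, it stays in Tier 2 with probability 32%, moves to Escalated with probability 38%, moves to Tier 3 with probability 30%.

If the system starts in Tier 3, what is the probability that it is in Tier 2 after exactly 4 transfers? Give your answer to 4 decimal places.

0.3546

Propagate the distribution vector 4 transfers from Tier 3.
After 0 transfers: (1.0000, 0.0000, 0.0000)
After 1 transfer: (0.3200, 0.3600, 0.3200)
After 2 transfers: (0.2992, 0.3448, 0.3560)
After 3 transfers: (0.2991, 0.3464, 0.3545)
After 4 transfers: (0.2991, 0.3463, 0.3546)
P(in Tier 2 after 4 transfers) = 0.3546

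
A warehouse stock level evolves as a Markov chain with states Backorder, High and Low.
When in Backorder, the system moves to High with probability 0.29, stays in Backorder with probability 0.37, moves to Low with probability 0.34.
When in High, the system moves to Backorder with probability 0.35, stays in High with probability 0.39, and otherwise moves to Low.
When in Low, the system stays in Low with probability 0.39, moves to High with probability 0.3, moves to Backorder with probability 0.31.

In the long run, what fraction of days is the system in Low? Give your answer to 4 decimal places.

0.3305

Let the stationary distribution be π with π = πP and π_1 + π_2 + π_3 = 1.
π_1 = 0.37·π_1 + 0.35·π_2 + 0.31·π_3
π_2 = 0.29·π_1 + 0.39·π_2 + 0.3·π_3
Solving with the normalization constraint gives π = (0.3437, 0.3259, 0.3305).
So the stationary probability of Low is 0.3305.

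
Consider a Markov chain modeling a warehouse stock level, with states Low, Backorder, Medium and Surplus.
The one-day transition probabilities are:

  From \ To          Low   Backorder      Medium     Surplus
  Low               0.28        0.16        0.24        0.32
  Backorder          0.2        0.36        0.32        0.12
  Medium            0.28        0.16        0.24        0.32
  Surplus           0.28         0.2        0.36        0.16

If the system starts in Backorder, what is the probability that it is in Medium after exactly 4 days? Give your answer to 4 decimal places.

Propagate the distribution vector 4 days from Backorder.
After 0 days: (0.0000, 1.0000, 0.0000, 0.0000)
After 1 day: (0.2000, 0.3600, 0.3200, 0.1200)
After 2 days: (0.2512, 0.2368, 0.2832, 0.2288)
After 3 days: (0.2611, 0.2165, 0.2864, 0.2360)
After 4 days: (0.2627, 0.2127, 0.2856, 0.2389)
P(in Medium after 4 days) = 0.2856

0.2856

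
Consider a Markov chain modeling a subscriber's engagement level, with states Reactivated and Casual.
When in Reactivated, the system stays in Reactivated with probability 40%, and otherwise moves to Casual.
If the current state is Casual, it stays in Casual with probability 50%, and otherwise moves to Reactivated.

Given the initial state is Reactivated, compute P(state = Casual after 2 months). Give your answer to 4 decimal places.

Sum over the intermediate state after 1 month:
P = P(Reactivated→Reactivated)·P(Reactivated→Casual) + P(Reactivated→Casual)·P(Casual→Casual)
  = 0.4×0.6 + 0.6×0.5
  = 0.2400 + 0.3000 = 0.5400

0.5400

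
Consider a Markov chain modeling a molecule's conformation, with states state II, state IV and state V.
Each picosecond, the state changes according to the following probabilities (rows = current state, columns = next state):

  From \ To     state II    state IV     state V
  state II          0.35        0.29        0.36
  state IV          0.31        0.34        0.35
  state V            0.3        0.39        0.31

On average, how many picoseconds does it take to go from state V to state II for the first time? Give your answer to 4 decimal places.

3.2926

Let t(s) be the expected number of picoseconds to first reach state II from state s, with t(state II) = 0. Conditioning on the first picosecond:
t(state IV) = 1 + 0.34·t(state IV) + 0.35·t(state V)
t(state V) = 1 + 0.39·t(state IV) + 0.31·t(state V)
Solving: t(state IV) = 3.2612, t(state V) = 3.2926.
Expected picoseconds from state V to state II: 3.2926.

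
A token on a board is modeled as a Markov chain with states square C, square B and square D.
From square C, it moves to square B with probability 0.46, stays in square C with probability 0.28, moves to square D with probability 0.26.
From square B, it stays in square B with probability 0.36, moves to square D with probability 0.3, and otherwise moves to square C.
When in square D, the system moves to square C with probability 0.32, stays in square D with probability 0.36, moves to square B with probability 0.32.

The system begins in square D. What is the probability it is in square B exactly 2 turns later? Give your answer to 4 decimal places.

Sum over the intermediate state after 1 turn:
P = P(square D→square C)·P(square C→square B) + P(square D→square B)·P(square B→square B) + P(square D→square D)·P(square D→square B)
  = 0.32×0.46 + 0.32×0.36 + 0.36×0.32
  = 0.1472 + 0.1152 + 0.1152 = 0.3776

0.3776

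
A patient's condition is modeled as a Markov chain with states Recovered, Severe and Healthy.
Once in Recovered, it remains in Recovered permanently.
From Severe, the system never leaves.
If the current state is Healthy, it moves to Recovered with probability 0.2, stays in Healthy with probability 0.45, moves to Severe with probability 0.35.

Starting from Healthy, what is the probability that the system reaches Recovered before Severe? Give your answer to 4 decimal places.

0.3636

Let h(s) be the probability of absorption at Recovered starting from transient state s. Then h(Recovered) = 1 and h(Severe) = 0. By first-step analysis:
h(Healthy) = 0.2·1 + 0.35·0 + 0.45·h(Healthy)
Solving: h(Healthy) = 0.3636.
Starting from Healthy, the probability is 0.3636.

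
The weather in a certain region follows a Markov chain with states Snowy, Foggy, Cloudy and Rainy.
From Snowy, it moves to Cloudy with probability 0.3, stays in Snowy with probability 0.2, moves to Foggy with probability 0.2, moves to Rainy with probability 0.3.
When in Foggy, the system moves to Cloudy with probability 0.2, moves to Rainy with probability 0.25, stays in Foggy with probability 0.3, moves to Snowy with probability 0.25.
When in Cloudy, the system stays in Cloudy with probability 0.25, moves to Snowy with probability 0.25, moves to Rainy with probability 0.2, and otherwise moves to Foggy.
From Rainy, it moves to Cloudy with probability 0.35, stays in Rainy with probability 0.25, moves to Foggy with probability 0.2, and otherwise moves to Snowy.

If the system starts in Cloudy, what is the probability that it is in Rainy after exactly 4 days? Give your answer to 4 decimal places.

Propagate the distribution vector 4 days from Cloudy.
After 0 days: (0.0000, 0.0000, 1.0000, 0.0000)
After 1 day: (0.2500, 0.3000, 0.2500, 0.2000)
After 2 days: (0.2275, 0.2550, 0.2675, 0.2500)
After 3 days: (0.2261, 0.2523, 0.2736, 0.2480)
After 4 days: (0.2263, 0.2526, 0.2735, 0.2476)
P(in Rainy after 4 days) = 0.2476

0.2476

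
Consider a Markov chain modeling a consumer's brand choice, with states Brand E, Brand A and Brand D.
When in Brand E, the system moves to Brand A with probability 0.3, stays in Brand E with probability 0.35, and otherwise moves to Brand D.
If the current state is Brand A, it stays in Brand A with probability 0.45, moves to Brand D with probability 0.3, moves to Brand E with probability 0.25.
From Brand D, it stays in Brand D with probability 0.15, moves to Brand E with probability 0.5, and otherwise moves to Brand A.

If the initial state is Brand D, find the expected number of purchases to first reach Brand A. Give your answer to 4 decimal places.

3.0464

Let t(s) be the expected number of purchases to first reach Brand A from state s, with t(Brand A) = 0. Conditioning on the first purchase:
t(Brand E) = 1 + 0.35·t(Brand E) + 0.35·t(Brand D)
t(Brand D) = 1 + 0.5·t(Brand E) + 0.15·t(Brand D)
Solving: t(Brand E) = 3.1788, t(Brand D) = 3.0464.
Expected purchases from Brand D to Brand A: 3.0464.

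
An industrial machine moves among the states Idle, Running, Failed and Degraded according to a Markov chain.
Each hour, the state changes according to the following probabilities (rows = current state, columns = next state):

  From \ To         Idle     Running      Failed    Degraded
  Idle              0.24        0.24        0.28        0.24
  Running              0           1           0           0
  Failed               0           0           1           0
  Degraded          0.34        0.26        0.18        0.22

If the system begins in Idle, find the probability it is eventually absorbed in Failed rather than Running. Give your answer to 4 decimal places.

0.5117

Let h(s) be the probability of absorption at Failed starting from transient state s. Then h(Failed) = 1 and h(Running) = 0. By first-step analysis:
h(Idle) = 0.24·h(Idle) + 0.24·0 + 0.28·1 + 0.24·h(Degraded)
h(Degraded) = 0.34·h(Idle) + 0.26·0 + 0.18·1 + 0.22·h(Degraded)
Solving: h(Idle) = 0.5117, h(Degraded) = 0.4538.
Starting from Idle, the probability is 0.5117.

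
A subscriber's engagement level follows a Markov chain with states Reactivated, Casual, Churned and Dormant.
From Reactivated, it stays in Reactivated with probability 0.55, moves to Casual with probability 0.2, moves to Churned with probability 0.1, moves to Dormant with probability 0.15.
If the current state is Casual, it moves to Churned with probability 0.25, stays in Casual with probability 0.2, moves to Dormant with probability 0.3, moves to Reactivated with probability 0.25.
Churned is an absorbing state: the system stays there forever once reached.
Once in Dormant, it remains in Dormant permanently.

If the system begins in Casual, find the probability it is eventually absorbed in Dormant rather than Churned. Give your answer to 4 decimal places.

Let h(s) be the probability of absorption at Dormant starting from transient state s. Then h(Dormant) = 1 and h(Churned) = 0. By first-step analysis:
h(Reactivated) = 0.55·h(Reactivated) + 0.2·h(Casual) + 0.1·0 + 0.15·1
h(Casual) = 0.25·h(Reactivated) + 0.2·h(Casual) + 0.25·0 + 0.3·1
Solving: h(Reactivated) = 0.5806, h(Casual) = 0.5565.
Starting from Casual, the probability is 0.5565.

0.5565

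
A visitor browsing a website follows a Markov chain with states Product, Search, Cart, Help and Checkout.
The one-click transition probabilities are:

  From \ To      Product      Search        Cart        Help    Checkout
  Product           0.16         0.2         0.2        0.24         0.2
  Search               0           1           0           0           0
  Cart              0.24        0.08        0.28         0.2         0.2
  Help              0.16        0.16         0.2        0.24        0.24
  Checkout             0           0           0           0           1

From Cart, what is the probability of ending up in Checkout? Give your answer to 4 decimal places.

Let h(s) be the probability of absorption at Checkout starting from transient state s. Then h(Checkout) = 1 and h(Search) = 0. By first-step analysis:
h(Product) = 0.16·h(Product) + 0.2·0 + 0.2·h(Cart) + 0.24·h(Help) + 0.2·1
h(Cart) = 0.24·h(Product) + 0.08·0 + 0.28·h(Cart) + 0.2·h(Help) + 0.2·1
h(Help) = 0.16·h(Product) + 0.16·0 + 0.2·h(Cart) + 0.24·h(Help) + 0.24·1
Solving: h(Product) = 0.5596, h(Cart) = 0.6309, h(Help) = 0.5996.
Starting from Cart, the probability is 0.6309.

0.6309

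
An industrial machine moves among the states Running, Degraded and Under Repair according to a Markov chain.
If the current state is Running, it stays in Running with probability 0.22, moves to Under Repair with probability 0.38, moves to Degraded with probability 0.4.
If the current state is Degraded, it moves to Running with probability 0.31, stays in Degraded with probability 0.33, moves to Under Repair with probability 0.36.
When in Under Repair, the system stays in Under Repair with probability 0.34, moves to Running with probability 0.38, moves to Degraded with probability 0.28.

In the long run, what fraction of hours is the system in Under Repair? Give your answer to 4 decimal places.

Let the stationary distribution be π with π = πP and π_1 + π_2 + π_3 = 1.
π_1 = 0.22·π_1 + 0.31·π_2 + 0.38·π_3
π_2 = 0.4·π_1 + 0.33·π_2 + 0.28·π_3
Solving with the normalization constraint gives π = (0.3075, 0.3336, 0.3590).
So the stationary probability of Under Repair is 0.3590.

0.3590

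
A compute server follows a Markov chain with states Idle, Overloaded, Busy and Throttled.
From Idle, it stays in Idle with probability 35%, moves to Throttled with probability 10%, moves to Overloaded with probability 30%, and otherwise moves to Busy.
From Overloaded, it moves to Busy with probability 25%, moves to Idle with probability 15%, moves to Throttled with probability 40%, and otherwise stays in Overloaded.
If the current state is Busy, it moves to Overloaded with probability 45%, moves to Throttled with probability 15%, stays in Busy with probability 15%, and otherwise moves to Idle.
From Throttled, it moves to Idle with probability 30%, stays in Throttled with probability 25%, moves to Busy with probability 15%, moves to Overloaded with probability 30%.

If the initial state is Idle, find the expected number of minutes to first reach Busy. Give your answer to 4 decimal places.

4.3743

Let t(s) be the expected number of minutes to first reach Busy from state s, with t(Busy) = 0. Conditioning on the first minute:
t(Idle) = 1 + 0.35·t(Idle) + 0.3·t(Overloaded) + 0.1·t(Throttled)
t(Overloaded) = 1 + 0.15·t(Idle) + 0.2·t(Overloaded) + 0.4·t(Throttled)
t(Throttled) = 1 + 0.3·t(Idle) + 0.3·t(Overloaded) + 0.25·t(Throttled)
Solving: t(Idle) = 4.3743, t(Overloaded) = 4.5146, t(Throttled) = 4.8889.
Expected minutes from Idle to Busy: 4.3743.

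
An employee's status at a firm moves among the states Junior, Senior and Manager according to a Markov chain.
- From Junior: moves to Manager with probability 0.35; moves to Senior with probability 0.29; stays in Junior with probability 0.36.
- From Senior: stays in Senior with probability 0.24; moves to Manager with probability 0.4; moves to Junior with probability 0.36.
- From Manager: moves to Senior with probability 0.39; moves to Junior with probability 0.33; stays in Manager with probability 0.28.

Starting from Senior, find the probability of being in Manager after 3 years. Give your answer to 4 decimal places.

0.3425

Propagate the distribution vector 3 years from Senior.
After 0 years: (0.0000, 1.0000, 0.0000)
After 1 year: (0.3600, 0.2400, 0.4000)
After 2 years: (0.3480, 0.3180, 0.3340)
After 3 years: (0.3500, 0.3075, 0.3425)
P(in Manager after 3 years) = 0.3425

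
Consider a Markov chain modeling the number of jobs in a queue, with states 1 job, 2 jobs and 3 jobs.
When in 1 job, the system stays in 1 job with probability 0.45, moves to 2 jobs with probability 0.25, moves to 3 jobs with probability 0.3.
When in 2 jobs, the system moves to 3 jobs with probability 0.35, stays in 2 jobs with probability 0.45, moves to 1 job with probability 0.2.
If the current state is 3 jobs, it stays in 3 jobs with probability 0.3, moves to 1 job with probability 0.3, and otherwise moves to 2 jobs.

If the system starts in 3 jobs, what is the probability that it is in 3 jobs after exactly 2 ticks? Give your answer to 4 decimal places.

Sum over the intermediate state after 1 tick:
P = P(3 jobs→1 job)·P(1 job→3 jobs) + P(3 jobs→2 jobs)·P(2 jobs→3 jobs) + P(3 jobs→3 jobs)·P(3 jobs→3 jobs)
  = 0.3×0.3 + 0.4×0.35 + 0.3×0.3
  = 0.0900 + 0.1400 + 0.0900 = 0.3200

0.3200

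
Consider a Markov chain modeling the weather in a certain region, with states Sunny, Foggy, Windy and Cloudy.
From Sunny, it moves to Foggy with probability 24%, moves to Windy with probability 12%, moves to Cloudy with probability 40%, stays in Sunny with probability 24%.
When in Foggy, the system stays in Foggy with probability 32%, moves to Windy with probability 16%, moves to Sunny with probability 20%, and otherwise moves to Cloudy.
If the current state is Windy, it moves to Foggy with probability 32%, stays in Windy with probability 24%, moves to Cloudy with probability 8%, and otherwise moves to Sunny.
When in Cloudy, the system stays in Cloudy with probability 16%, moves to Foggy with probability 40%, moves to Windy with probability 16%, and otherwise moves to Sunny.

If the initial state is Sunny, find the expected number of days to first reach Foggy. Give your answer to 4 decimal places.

Let t(s) be the expected number of days to first reach Foggy from state s, with t(Foggy) = 0. Conditioning on the first day:
t(Sunny) = 1 + 0.24·t(Sunny) + 0.12·t(Windy) + 0.4·t(Cloudy)
t(Windy) = 1 + 0.36·t(Sunny) + 0.24·t(Windy) + 0.08·t(Cloudy)
t(Cloudy) = 1 + 0.28·t(Sunny) + 0.16·t(Windy) + 0.16·t(Cloudy)
Solving: t(Sunny) = 3.3626, t(Windy) = 3.2164, t(Cloudy) = 2.9240.
Expected days from Sunny to Foggy: 3.3626.

3.3626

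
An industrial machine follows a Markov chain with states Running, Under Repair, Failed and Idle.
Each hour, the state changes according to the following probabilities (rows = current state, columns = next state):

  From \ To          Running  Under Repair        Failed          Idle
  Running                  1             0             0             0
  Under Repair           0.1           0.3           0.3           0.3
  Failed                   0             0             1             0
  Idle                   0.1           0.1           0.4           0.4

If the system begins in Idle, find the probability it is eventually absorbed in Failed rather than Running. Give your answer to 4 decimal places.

Let h(s) be the probability of absorption at Failed starting from transient state s. Then h(Failed) = 1 and h(Running) = 0. By first-step analysis:
h(Under Repair) = 0.1·0 + 0.3·h(Under Repair) + 0.3·1 + 0.3·h(Idle)
h(Idle) = 0.1·0 + 0.1·h(Under Repair) + 0.4·1 + 0.4·h(Idle)
Solving: h(Under Repair) = 0.7692, h(Idle) = 0.7949.
Starting from Idle, the probability is 0.7949.

0.7949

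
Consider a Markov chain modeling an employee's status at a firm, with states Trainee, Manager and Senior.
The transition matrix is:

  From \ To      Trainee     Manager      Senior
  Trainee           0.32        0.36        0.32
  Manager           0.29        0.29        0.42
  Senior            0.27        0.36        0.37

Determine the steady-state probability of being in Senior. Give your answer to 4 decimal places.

0.3723

Let the stationary distribution be π with π = πP and π_1 + π_2 + π_3 = 1.
π_1 = 0.32·π_1 + 0.29·π_2 + 0.27·π_3
π_2 = 0.36·π_1 + 0.29·π_2 + 0.36·π_3
Solving with the normalization constraint gives π = (0.2913, 0.3364, 0.3723).
So the stationary probability of Senior is 0.3723.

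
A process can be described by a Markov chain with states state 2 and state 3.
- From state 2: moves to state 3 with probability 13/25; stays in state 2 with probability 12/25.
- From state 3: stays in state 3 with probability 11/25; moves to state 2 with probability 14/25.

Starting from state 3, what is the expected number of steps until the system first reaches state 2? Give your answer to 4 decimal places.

1.7857

Let t(s) be the expected number of steps to first reach state 2 from state s, with t(state 2) = 0. Conditioning on the first step:
t(state 3) = 1 + 0.44·t(state 3)
Solving: t(state 3) = 1.7857.
Expected steps from state 3 to state 2: 1.7857.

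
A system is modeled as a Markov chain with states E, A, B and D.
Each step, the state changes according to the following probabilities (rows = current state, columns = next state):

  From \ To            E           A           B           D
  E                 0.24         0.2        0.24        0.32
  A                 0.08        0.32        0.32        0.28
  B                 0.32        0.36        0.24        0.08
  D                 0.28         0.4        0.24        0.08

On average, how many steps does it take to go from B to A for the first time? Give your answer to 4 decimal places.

Let t(s) be the expected number of steps to first reach A from state s, with t(A) = 0. Conditioning on the first step:
t(E) = 1 + 0.24·t(E) + 0.24·t(B) + 0.32·t(D)
t(B) = 1 + 0.32·t(E) + 0.24·t(B) + 0.08·t(D)
t(D) = 1 + 0.28·t(E) + 0.24·t(B) + 0.08·t(D)
Solving: t(E) = 3.5622, t(B) = 3.1302, t(D) = 2.9877.
Expected steps from B to A: 3.1302.

3.1302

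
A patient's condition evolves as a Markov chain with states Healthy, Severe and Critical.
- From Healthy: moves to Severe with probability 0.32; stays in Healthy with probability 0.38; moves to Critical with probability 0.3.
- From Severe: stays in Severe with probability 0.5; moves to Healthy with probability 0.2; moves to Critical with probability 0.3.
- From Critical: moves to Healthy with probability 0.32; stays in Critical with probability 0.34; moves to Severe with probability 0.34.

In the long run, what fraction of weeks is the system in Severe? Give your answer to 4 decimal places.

Let the stationary distribution be π with π = πP and π_1 + π_2 + π_3 = 1.
π_1 = 0.38·π_1 + 0.2·π_2 + 0.32·π_3
π_2 = 0.32·π_1 + 0.5·π_2 + 0.34·π_3
Solving with the normalization constraint gives π = (0.2896, 0.3979, 0.3125).
So the stationary probability of Severe is 0.3979.

0.3979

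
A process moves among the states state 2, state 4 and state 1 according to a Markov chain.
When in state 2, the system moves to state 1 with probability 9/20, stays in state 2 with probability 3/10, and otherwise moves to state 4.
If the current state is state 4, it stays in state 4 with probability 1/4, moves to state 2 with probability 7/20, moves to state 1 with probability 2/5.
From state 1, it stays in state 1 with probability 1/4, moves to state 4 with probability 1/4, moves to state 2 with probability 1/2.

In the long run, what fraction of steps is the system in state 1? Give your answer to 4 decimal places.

0.3646

Let the stationary distribution be π with π = πP and π_1 + π_2 + π_3 = 1.
π_1 = 0.3·π_1 + 0.35·π_2 + 0.5·π_3
π_2 = 0.25·π_1 + 0.25·π_2 + 0.25·π_3
Solving with the normalization constraint gives π = (0.3854, 0.2500, 0.3646).
So the stationary probability of state 1 is 0.3646.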